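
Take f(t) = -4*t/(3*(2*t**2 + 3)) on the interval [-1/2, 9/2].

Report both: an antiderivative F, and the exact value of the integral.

The substitution u = t**2 + 3/2 works: f is exactly (dF/du)*(du/dt) for that inner function.
F(t) = -log(t**2 + 3/2)/3 is an antiderivative of f.
Check: d/dt[-log(t**2 + 3/2)/3] = -4*t/(6*t**2 + 9), which equals f(t).
F(9/2) = -log(87/4)/3; F(-1/2) = -log(7/4)/3.
Integral = F(9/2) - F(-1/2) = -log(87/4)/3 + log(7/4)/3.

Antiderivative: F(t) = -log(t**2 + 3/2)/3; value = -log(87/4)/3 + log(7/4)/3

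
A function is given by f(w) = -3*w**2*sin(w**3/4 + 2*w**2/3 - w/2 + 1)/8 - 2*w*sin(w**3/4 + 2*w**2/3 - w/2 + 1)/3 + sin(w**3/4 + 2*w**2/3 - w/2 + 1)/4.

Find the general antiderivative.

The substitution u = w**3/4 + 2*w**2/3 - w/2 + 1 works: f is exactly (dF/du)*(du/dw) for that inner function.
Check: d/dw[cos(w**3/4 + 2*w**2/3 - w/2 + 1)/2] = -3*w**2*sin(w**3/4 + 2*w**2/3 - w/2 + 1)/8 - 2*w*sin(w**3/4 + 2*w**2/3 - w/2 + 1)/3 + sin(w**3/4 + 2*w**2/3 - w/2 + 1)/4 = f(w).

F(w) = cos(w**3/4 + 2*w**2/3 - w/2 + 1)/2 + C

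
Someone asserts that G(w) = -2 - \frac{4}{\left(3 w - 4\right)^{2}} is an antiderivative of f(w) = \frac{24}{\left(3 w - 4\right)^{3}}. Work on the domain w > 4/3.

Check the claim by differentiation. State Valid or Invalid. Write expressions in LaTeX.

d/dw[G] = \frac{24}{27 w^{3} - 108 w^{2} + 144 w - 64}
This equals f(w) exactly, so the claim holds.

Valid. The derivative of G reproduces f.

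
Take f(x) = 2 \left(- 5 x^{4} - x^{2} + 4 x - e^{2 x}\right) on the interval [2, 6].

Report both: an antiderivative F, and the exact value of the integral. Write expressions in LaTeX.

Recover f(x) by differentiating a candidate F(x); any mismatch rules it out.
F(x) = - 2 x^{5} - \frac{2 x^{3}}{3} + 4 x^{2} - e^{2 x} is an antiderivative of f.
Check: d/dx[- 2 x^{5} - \frac{2 x^{3}}{3} + 4 x^{2} - e^{2 x}] = - 10 x^{4} - 2 x^{2} + 8 x - 2 e^{2 x}, which equals f(x).
F(6) = - e^{12} - 15552; F(2) = - e^{4} - \frac{160}{3}.
Integral = F(6) - F(2) = - e^{12} - \frac{46496}{3} + e^{4}.

Antiderivative: F(x) = - 2 x^{5} - \frac{2 x^{3}}{3} + 4 x^{2} - e^{2 x}; value = - e^{12} - \frac{46496}{3} + e^{4}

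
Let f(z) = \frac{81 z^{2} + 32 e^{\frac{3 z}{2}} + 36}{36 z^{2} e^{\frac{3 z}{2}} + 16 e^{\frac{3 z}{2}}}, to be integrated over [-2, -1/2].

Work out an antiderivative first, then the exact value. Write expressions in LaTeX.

Since d/dz undoes antidifferentiation here, F'(z) = f(z) is required of F(z).
F(z) = \frac{4 \operatorname{atan}{\left(\frac{3 z}{2} \right)}}{3} - \frac{3 e^{- \frac{3 z}{2}}}{2} is an antiderivative of f.
Check: d/dz[\frac{4 \operatorname{atan}{\left(\frac{3 z}{2} \right)}}{3} - \frac{3 e^{- \frac{3 z}{2}}}{2}] = \frac{81 z^{2} + 32 e^{\frac{3 z}{2}} + 36}{36 z^{2} e^{\frac{3 z}{2}} + 16 e^{\frac{3 z}{2}}} = f(z).
F(-1/2) = - \frac{3 e^{\frac{3}{4}}}{2} - \frac{4 \operatorname{atan}{\left(\frac{3}{4} \right)}}{3}; F(-2) = - \frac{3 e^{3}}{2} - \frac{4 \operatorname{atan}{\left(3 \right)}}{3}.
Integral = F(-1/2) - F(-2) = - \frac{3 e^{\frac{3}{4}}}{2} - \frac{4 \operatorname{atan}{\left(\frac{3}{4} \right)}}{3} + \frac{4 \operatorname{atan}{\left(3 \right)}}{3} + \frac{3 e^{3}}{2}.

Antiderivative: F(z) = \frac{4 \operatorname{atan}{\left(\frac{3 z}{2} \right)}}{3} - \frac{3 e^{- \frac{3 z}{2}}}{2}; value = - \frac{3 e^{\frac{3}{4}}}{2} - \frac{4 \operatorname{atan}{\left(\frac{3}{4} \right)}}{3} + \frac{4 \operatorname{atan}{\left(3 \right)}}{3} + \frac{3 e^{3}}{2}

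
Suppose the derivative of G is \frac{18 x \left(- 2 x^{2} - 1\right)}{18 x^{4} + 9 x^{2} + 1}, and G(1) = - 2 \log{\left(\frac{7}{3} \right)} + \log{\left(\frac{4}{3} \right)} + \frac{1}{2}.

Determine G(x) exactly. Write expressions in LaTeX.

G(x) = - \frac{- 2 \log{\left(x^{2} + \frac{1}{3} \right)} + 4 \log{\left(2 x^{2} + \frac{1}{3} \right)} - 1}{2}

Since d/dx undoes antidifferentiation here, G(x) must give back the stated G'(x).
A general antiderivative is \log{\left(x^{2} + \frac{1}{3} \right)} - 2 \log{\left(2 x^{2} + \frac{1}{3} \right)} + C.
The condition gives C = - 2 \log{\left(\frac{7}{3} \right)} + \log{\left(\frac{4}{3} \right)} + \frac{1}{2} - (- 2 \log{\left(\frac{7}{3} \right)} + \log{\left(\frac{4}{3} \right)}) = \frac{1}{2}.
So G(x) = - \frac{- 2 \log{\left(x^{2} + \frac{1}{3} \right)} + 4 \log{\left(2 x^{2} + \frac{1}{3} \right)} - 1}{2}.
Check: d/dx[- \frac{- 2 \log{\left(x^{2} + \frac{1}{3} \right)} + 4 \log{\left(2 x^{2} + \frac{1}{3} \right)} - 1}{2}] = \frac{- 36 x^{3} - 18 x}{18 x^{4} + 9 x^{2} + 1}, which equals G'(x).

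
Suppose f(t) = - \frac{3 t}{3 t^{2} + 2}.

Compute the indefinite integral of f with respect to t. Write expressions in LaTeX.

f matches the chain-rule pattern g'(h)*h' with inner function h(t) = t^{2} + \frac{2}{3}; substituting u = h(t) collapses the integral.
Check: d/dt[- \frac{\log{\left(t^{2} + \frac{2}{3} \right)}}{2}] = - \frac{3 t}{3 t^{2} + 2} = f(t).

F(t) = - \frac{\log{\left(t^{2} + \frac{2}{3} \right)}}{2} + C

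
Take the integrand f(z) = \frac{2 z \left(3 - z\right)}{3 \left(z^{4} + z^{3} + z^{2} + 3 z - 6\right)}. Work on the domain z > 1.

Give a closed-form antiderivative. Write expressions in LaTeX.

Factor the denominator (3 \left(z - 1\right) \left(z + 2\right) \left(z^{2} + 3\right)) and decompose: f = - \frac{3 z + 1}{7 \left(z^{2} + 3\right)} + \frac{20}{63 \left(z + 2\right)} + \frac{1}{9 \left(z - 1\right)}; each piece integrates to a log, atan, or power term.
Check: d/dz[\frac{\log{\left(z - 1 \right)}}{9} + \frac{20 \log{\left(z + 2 \right)}}{63} - \frac{3 \log{\left(z^{2} + 3 \right)}}{14} - \frac{\sqrt{3} \operatorname{atan}{\left(\frac{\sqrt{3} z}{3} \right)}}{21}] = \frac{- 2 z^{2} + 6 z}{3 z^{4} + 3 z^{3} + 3 z^{2} + 9 z - 18}, which equals f(z).

An antiderivative is F(z) = \frac{\log{\left(z - 1 \right)}}{9} + \frac{20 \log{\left(z + 2 \right)}}{63} - \frac{3 \log{\left(z^{2} + 3 \right)}}{14} - \frac{\sqrt{3} \operatorname{atan}{\left(\frac{\sqrt{3} z}{3} \right)}}{21}.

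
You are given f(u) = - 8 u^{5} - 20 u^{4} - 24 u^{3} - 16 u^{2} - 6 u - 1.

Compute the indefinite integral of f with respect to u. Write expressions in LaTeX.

f matches the chain-rule pattern g'(h)*h' with inner function h(u) = u^{2} + u + \frac{1}{2}; substituting w = h(u) collapses the integral.
Check: d/du[- \frac{4 u^{6}}{3} - 4 u^{5} - 6 u^{4} - \frac{16 u^{3}}{3} - 3 u^{2} - u] = - 8 u^{5} - 20 u^{4} - 24 u^{3} - 16 u^{2} - 6 u - 1 = f(u).

F(u) = - \frac{4 u^{6}}{3} - 4 u^{5} - 6 u^{4} - \frac{16 u^{3}}{3} - 3 u^{2} - u + C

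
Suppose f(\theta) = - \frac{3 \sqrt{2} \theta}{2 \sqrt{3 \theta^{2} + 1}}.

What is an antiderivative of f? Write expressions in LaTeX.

An antiderivative is F(\theta) = - \sqrt{\frac{3 \theta^{2}}{2} + \frac{1}{2}}.

f matches the chain-rule pattern g'(h)*h' with inner function h(\theta) = \frac{3 \theta^{2}}{2} + \frac{1}{2}; substituting u = h(\theta) collapses the integral.
Check: d/d\theta[- \sqrt{\frac{3 \theta^{2}}{2} + \frac{1}{2}}] = - \frac{3 \sqrt{2} \theta}{2 \sqrt{3 \theta^{2} + 1}} = f(\theta).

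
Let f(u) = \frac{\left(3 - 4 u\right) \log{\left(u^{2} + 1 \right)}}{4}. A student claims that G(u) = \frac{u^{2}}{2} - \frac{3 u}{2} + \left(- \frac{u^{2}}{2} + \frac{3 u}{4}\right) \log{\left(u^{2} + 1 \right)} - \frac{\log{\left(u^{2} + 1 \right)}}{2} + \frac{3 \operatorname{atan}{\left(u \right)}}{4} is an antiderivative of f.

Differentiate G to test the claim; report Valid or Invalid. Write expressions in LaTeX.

d/du[G] = \frac{- 4 u^{3} \log{\left(u^{2} + 1 \right)} + 3 u^{2} \log{\left(u^{2} + 1 \right)} - 4 u \log{\left(u^{2} + 1 \right)} + 3 \log{\left(u^{2} + 1 \right)} - 3}{4 u^{2} + 4}
d/du[G] - f(u) = - \frac{3}{4 u^{2} + 4} != 0.

Invalid: d/du[G] - f = - \frac{3}{4 u^{2} + 4}, which is not 0.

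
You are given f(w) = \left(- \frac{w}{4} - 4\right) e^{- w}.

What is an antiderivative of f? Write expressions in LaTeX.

An antiderivative is F(w) = \frac{w e^{- w}}{4} + \frac{17 e^{- w}}{4}.

f has the shape u'v + uv' for u = \frac{w}{4} + \frac{17}{4} and v = e^{- w} — it is the derivative of the product u*v.
Check: d/dw[\frac{w e^{- w}}{4} + \frac{17 e^{- w}}{4}] = \frac{\left(- w - 16\right) e^{- w}}{4}, which equals f(w).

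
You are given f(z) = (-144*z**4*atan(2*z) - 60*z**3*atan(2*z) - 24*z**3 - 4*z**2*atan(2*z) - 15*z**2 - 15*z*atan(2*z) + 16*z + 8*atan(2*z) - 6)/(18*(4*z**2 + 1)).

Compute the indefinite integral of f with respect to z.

Recognize the product-rule pattern: f = u'v + uv' with u = -2*z**3/3 - 5*z**2/12 + 4*z/9 - 1/6, v = atan(2*z), so integration by parts undoes it.
Check: d/dz[-2*z**3*atan(2*z)/3 - 5*z**2*atan(2*z)/12 + 4*z*atan(2*z)/9 - atan(2*z)/6] = (-144*z**4*atan(2*z) - 60*z**3*atan(2*z) - 24*z**3 - 4*z**2*atan(2*z) - 15*z**2 - 15*z*atan(2*z) + 16*z + 8*atan(2*z) - 6)/(72*z**2 + 18), which equals f(z).

F(z) = -2*z**3*atan(2*z)/3 - 5*z**2*atan(2*z)/12 + 4*z*atan(2*z)/9 - atan(2*z)/6 + C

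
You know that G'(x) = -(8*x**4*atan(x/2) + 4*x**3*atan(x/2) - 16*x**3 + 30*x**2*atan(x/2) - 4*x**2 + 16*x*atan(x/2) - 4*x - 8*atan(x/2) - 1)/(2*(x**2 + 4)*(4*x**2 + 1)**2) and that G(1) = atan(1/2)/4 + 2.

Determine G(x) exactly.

Differentiate the proposed G(x) back; it has to land on the given G'(x).
A general antiderivative is (2*x + 1/2)*atan(x/2)/(2*(4*x**2 + 1)) + C.
The condition gives C = atan(1/2)/4 + 2 - (atan(1/2)/4) = 2.
So G(x) = (32*x**2 + (4*x + 1)*atan(x/2) + 8)/(4*(4*x**2 + 1)).
Check: d/dx[(32*x**2 + (4*x + 1)*atan(x/2) + 8)/(4*(4*x**2 + 1))] = (-8*x**4*atan(x/2) - 4*x**3*atan(x/2) + 16*x**3 - 30*x**2*atan(x/2) + 4*x**2 - 16*x*atan(x/2) + 4*x + 8*atan(x/2) + 1)/(32*x**6 + 144*x**4 + 66*x**2 + 8), which equals G'(x).

G(x) = (32*x**2 + (4*x + 1)*atan(x/2) + 8)/(4*(4*x**2 + 1))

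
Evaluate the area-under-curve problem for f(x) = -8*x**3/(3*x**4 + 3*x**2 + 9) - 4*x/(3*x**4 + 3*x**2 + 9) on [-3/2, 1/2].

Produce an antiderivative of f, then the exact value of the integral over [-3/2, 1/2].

The substitution u = x**4 + x**2 + 3 works: f is exactly (dF/du)*(du/dx) for that inner function.
F(x) = -2*log(x**4 + x**2 + 3)/3 is an antiderivative of f.
Check: d/dx[-2*log(x**4 + x**2 + 3)/3] = (-8*x**3 - 4*x)/(3*x**4 + 3*x**2 + 9), which equals f(x).
F(1/2) = -2*log(53/16)/3; F(-3/2) = -2*log(165/16)/3.
Integral = F(1/2) - F(-3/2) = -2*log(53/16)/3 + 2*log(165/16)/3.

Antiderivative: F(x) = -2*log(x**4 + x**2 + 3)/3; value = -2*log(53/16)/3 + 2*log(165/16)/3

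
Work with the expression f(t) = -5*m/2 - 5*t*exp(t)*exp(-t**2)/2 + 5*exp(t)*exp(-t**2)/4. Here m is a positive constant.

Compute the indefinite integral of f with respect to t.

Integrate term by term and add the pieces.
Check: d/dt[-5*m*t/2 + 5*exp(t)*exp(-t**2)/4] = (-10*m*exp(t**2) - 10*t*exp(t) + 5*exp(t))*exp(-t**2)/4, which equals f(t).

F(t) = -5*m*t/2 + 5*exp(t)*exp(-t**2)/4 + C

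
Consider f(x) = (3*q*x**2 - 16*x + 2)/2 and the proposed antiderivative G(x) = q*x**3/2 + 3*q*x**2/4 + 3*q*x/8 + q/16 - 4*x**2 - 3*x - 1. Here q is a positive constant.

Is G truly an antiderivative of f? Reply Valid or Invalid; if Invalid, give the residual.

Invalid: d/dx[G] - f = 3*q*x/2 + 3*q/8 - 4, which is not 0.

d/dx[G] = 3*q*x**2/2 + 3*q*x/2 + 3*q/8 - 8*x - 3
d/dx[G] - f(x) = 3*q*x/2 + 3*q/8 - 4 != 0.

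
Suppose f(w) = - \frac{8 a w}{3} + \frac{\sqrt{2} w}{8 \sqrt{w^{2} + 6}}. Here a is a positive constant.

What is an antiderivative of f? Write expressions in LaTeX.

An antiderivative is F(w) = - \frac{32 a w^{2} - 3 \sqrt{2} \sqrt{w^{2} + 6}}{24}.

The integrand splits into summands that can be handled one at a time.
Check: d/dw[- \frac{32 a w^{2} - 3 \sqrt{2} \sqrt{w^{2} + 6}}{24}] = \frac{- 64 a w \sqrt{w^{2} + 6} + 3 \sqrt{2} w}{24 \sqrt{w^{2} + 6}}, which equals f(w).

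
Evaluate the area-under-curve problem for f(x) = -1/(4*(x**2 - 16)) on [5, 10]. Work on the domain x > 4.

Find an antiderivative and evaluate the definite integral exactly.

Antiderivative: F(x) = -log(x - 4)/32 + log(x + 4)/32; value = -log(9)/32 - log(6)/32 + log(14)/32

The denominator factors as 4*(x - 4)*(x + 4); partial fractions split f into directly integrable pieces: 1/(32*(x + 4)) - 1/(32*(x - 4)).
F(x) = -log(x - 4)/32 + log(x + 4)/32 is an antiderivative of f.
Check: d/dx[-log(x - 4)/32 + log(x + 4)/32] = -1/(4*x**2 - 64), which equals f(x).
F(10) = -log(6)/32 + log(14)/32; F(5) = log(9)/32.
Integral = F(10) - F(5) = -log(9)/32 - log(6)/32 + log(14)/32.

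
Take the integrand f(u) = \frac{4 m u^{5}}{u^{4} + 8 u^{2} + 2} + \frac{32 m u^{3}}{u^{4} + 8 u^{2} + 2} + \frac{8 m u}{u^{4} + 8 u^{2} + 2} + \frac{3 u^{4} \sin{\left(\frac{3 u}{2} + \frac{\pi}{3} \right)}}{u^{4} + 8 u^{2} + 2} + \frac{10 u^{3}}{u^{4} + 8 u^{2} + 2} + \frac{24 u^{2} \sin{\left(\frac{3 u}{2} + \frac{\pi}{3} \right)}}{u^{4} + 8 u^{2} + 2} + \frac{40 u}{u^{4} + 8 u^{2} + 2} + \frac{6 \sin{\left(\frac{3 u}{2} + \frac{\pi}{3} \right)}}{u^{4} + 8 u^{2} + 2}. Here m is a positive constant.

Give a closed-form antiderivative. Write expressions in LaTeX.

Integrate term by term and add the pieces.
Check: d/du[\frac{4 m u^{2} + 5 \log{\left(\frac{u^{4}}{2} + 4 u^{2} + 1 \right)} - 4 \cos{\left(\frac{3 u}{2} + \frac{\pi}{3} \right)}}{2}] = \frac{4 m u^{5} + 32 m u^{3} + 8 m u + 3 u^{4} \sin{\left(\frac{3 u}{2} + \frac{\pi}{3} \right)} + 10 u^{3} + 24 u^{2} \sin{\left(\frac{3 u}{2} + \frac{\pi}{3} \right)} + 40 u + 6 \sin{\left(\frac{3 u}{2} + \frac{\pi}{3} \right)}}{u^{4} + 8 u^{2} + 2}, which equals f(u).

An antiderivative is F(u) = \frac{4 m u^{2} + 5 \log{\left(\frac{u^{4}}{2} + 4 u^{2} + 1 \right)} - 4 \cos{\left(\frac{3 u}{2} + \frac{\pi}{3} \right)}}{2}.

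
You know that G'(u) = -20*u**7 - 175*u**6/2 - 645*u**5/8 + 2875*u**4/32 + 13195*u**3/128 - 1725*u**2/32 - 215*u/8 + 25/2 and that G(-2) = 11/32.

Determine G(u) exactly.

G'(u) matches the chain-rule pattern g'(h)*h' with inner function h(u) = u**2 + 5*u/4 - 1; substituting w = h(u) collapses the integral.
A general antiderivative is -5*(u**2 + 5*u/4 - 1)**4/2 + C.
The condition gives C = 11/32 - (-5/32) = 1/2.
So G(u) = 1/2 - 5*(u**2 + 5*u/4 - 1)**4/2.
Check: d/du[1/2 - 5*(u**2 + 5*u/4 - 1)**4/2] = -20*u**7 - 175*u**6/2 - 645*u**5/8 + 2875*u**4/32 + 13195*u**3/128 - 1725*u**2/32 - 215*u/8 + 25/2 = G'(u).

G(u) = 1/2 - 5*(u**2 + 5*u/4 - 1)**4/2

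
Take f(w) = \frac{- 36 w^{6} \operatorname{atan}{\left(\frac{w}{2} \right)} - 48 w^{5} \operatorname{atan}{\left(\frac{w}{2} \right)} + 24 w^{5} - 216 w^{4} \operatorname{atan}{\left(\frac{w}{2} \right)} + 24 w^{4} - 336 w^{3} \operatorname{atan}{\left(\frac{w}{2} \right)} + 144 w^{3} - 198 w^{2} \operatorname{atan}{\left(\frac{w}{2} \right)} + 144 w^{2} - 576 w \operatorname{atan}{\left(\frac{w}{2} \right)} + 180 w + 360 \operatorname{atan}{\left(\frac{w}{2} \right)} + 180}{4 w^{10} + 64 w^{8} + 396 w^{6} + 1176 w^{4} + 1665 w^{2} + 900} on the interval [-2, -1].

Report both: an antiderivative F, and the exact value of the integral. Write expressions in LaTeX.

A first test for any F(w): its w-derivative must equal f(w) identically.
F(w) = \frac{6 w \operatorname{atan}{\left(\frac{w}{2} \right)} + 6 \operatorname{atan}{\left(\frac{w}{2} \right)}}{2 w^{4} + 12 w^{2} + 15} is an antiderivative of f.
Check: d/dw[\frac{6 w \operatorname{atan}{\left(\frac{w}{2} \right)} + 6 \operatorname{atan}{\left(\frac{w}{2} \right)}}{2 w^{4} + 12 w^{2} + 15}] = \frac{- 36 w^{6} \operatorname{atan}{\left(\frac{w}{2} \right)} - 48 w^{5} \operatorname{atan}{\left(\frac{w}{2} \right)} + 24 w^{5} - 216 w^{4} \operatorname{atan}{\left(\frac{w}{2} \right)} + 24 w^{4} - 336 w^{3} \operatorname{atan}{\left(\frac{w}{2} \right)} + 144 w^{3} - 198 w^{2} \operatorname{atan}{\left(\frac{w}{2} \right)} + 144 w^{2} - 576 w \operatorname{atan}{\left(\frac{w}{2} \right)} + 180 w + 360 \operatorname{atan}{\left(\frac{w}{2} \right)} + 180}{4 w^{10} + 64 w^{8} + 396 w^{6} + 1176 w^{4} + 1665 w^{2} + 900} = f(w).
F(-1) = 0; F(-2) = \frac{3 \pi}{190}.
Integral = F(-1) - F(-2) = - \frac{3 \pi}{190}.

Antiderivative: F(w) = \frac{6 w \operatorname{atan}{\left(\frac{w}{2} \right)} + 6 \operatorname{atan}{\left(\frac{w}{2} \right)}}{2 w^{4} + 12 w^{2} + 15}; value = - \frac{3 \pi}{190}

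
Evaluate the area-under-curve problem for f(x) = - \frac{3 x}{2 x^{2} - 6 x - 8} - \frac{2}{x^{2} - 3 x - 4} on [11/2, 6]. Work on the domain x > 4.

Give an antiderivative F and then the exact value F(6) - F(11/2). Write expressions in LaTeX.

Antiderivative: F(x) = \frac{- 16 \log{\left(x - 4 \right)} + \log{\left(x + 1 \right)}}{10}; value = - \frac{8 \log{\left(2 \right)}}{5} - \frac{\log{\left(\frac{13}{2} \right)}}{10} + \frac{\log{\left(7 \right)}}{10} + \frac{8 \log{\left(\frac{3}{2} \right)}}{5}

Factor the denominator (2 \left(x - 4\right) \left(x + 1\right)) and decompose: f = \frac{1}{10 \left(x + 1\right)} - \frac{8}{5 \left(x - 4\right)}; each piece integrates to a log, atan, or power term.
F(x) = \frac{- 16 \log{\left(x - 4 \right)} + \log{\left(x + 1 \right)}}{10} is an antiderivative of f.
Check: d/dx[\frac{- 16 \log{\left(x - 4 \right)} + \log{\left(x + 1 \right)}}{10}] = \frac{- 3 x - 4}{2 x^{2} - 6 x - 8}, which equals f(x).
F(6) = - \frac{8 \log{\left(2 \right)}}{5} + \frac{\log{\left(7 \right)}}{10}; F(11/2) = - \frac{8 \log{\left(\frac{3}{2} \right)}}{5} + \frac{\log{\left(\frac{13}{2} \right)}}{10}.
Integral = F(6) - F(11/2) = - \frac{8 \log{\left(2 \right)}}{5} - \frac{\log{\left(\frac{13}{2} \right)}}{10} + \frac{\log{\left(7 \right)}}{10} + \frac{8 \log{\left(\frac{3}{2} \right)}}{5}.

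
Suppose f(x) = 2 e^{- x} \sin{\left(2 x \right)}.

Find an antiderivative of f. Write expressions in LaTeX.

An antiderivative is F(x) = - \frac{2 e^{- x} \sin{\left(2 x \right)}}{5} - \frac{4 e^{- x} \cos{\left(2 x \right)}}{5}.

Recover f(x) by differentiating a candidate F(x); any mismatch rules it out.
Check: d/dx[- \frac{2 e^{- x} \sin{\left(2 x \right)}}{5} - \frac{4 e^{- x} \cos{\left(2 x \right)}}{5}] = 2 e^{- x} \sin{\left(2 x \right)} = f(x).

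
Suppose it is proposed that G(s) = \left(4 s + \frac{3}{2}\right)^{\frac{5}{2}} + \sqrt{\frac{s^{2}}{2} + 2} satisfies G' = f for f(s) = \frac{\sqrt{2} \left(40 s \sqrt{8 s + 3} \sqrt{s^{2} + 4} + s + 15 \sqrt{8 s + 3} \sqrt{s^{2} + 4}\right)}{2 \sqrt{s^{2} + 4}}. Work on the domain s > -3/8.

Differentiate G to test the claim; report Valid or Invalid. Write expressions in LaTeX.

d/ds[G] = \frac{\sqrt{2} \left(40 s \sqrt{8 s + 3} \sqrt{s^{2} + 4} + s + 15 \sqrt{8 s + 3} \sqrt{s^{2} + 4}\right)}{2 \sqrt{s^{2} + 4}}
This equals f(s) exactly, so the claim holds.

Valid: G'(s) = f(s).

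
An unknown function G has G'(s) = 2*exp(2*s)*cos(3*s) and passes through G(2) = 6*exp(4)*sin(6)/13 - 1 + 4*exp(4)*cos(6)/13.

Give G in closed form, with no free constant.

Any candidate G(s) must reproduce the stated G'(s) exactly.
A general antiderivative is 6*exp(2*s)*sin(3*s)/13 + 4*exp(2*s)*cos(3*s)/13 + C.
The condition gives C = 6*exp(4)*sin(6)/13 - 1 + 4*exp(4)*cos(6)/13 - (6*exp(4)*sin(6)/13 + 4*exp(4)*cos(6)/13) = -1.
So G(s) = 6*exp(2*s)*sin(3*s)/13 + 4*exp(2*s)*cos(3*s)/13 - 1.
Check: d/ds[6*exp(2*s)*sin(3*s)/13 + 4*exp(2*s)*cos(3*s)/13 - 1] = 2*exp(2*s)*cos(3*s) = G'(s).

G(s) = 6*exp(2*s)*sin(3*s)/13 + 4*exp(2*s)*cos(3*s)/13 - 1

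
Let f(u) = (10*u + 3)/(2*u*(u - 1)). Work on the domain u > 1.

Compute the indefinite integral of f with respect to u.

Factor the denominator (2*u*(u - 1)) and decompose: f = 13/(2*(u - 1)) - 3/(2*u); each piece integrates to a log, atan, or power term.
Check: d/du[(-3*log(u) + 13*log(u - 1))/2] = (10*u + 3)/(2*u**2 - 2*u), which equals f(u).

F(u) = (-3*log(u) + 13*log(u - 1))/2 + C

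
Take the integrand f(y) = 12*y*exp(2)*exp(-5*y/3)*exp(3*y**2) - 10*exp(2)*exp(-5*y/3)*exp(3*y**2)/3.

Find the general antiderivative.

f matches the chain-rule pattern g'(h)*h' with inner function h(y) = 3*y**2 - 5*y/3 + 2; substituting u = h(y) collapses the integral.
Check: d/dy[2*exp(3*y**2 - 5*y/3 + 2)] = 12*y*exp(2)*exp(-5*y/3)*exp(3*y**2) - 10*exp(2)*exp(-5*y/3)*exp(3*y**2)/3 = f(y).

F(y) = 2*exp(3*y**2 - 5*y/3 + 2) + C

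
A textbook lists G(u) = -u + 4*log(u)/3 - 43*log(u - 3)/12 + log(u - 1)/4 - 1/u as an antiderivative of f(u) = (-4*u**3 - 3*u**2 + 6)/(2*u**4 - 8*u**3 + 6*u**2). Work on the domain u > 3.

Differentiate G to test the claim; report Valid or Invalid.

Invalid: d/du[G] - f = -1, which is not 0.

d/du[G] = (-2*u**4 + 4*u**3 - 9*u**2 + 6)/(2*u**4 - 8*u**3 + 6*u**2)
d/du[G] - f(u) = -1 != 0.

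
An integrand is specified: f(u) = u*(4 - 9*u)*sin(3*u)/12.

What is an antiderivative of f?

An antiderivative F(u) passes only if d/du[F] lands on f(u) exactly.
Check: d/du[(27*u**2*cos(3*u) - 18*u*sin(3*u) - 12*u*cos(3*u) + 4*sin(3*u) - 6*cos(3*u))/108] = -3*u**2*sin(3*u)/4 + u*sin(3*u)/3, which equals f(u).

An antiderivative is F(u) = (27*u**2*cos(3*u) - 18*u*sin(3*u) - 12*u*cos(3*u) + 4*sin(3*u) - 6*cos(3*u))/108.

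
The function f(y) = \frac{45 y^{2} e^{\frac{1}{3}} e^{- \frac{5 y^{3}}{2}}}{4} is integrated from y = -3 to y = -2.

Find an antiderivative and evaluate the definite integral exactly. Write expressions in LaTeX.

The substitution u = \frac{1}{3} - \frac{5 y^{3}}{2} works: f is exactly (dF/du)*(du/dy) for that inner function.
F(y) = - \frac{3 e^{\frac{1}{3} - \frac{5 y^{3}}{2}}}{2} is an antiderivative of f.
Check: d/dy[- \frac{3 e^{\frac{1}{3} - \frac{5 y^{3}}{2}}}{2}] = \frac{45 y^{2} e^{\frac{1}{3}} e^{- \frac{5 y^{3}}{2}}}{4} = f(y).
F(-2) = - \frac{3 e^{\frac{61}{3}}}{2}; F(-3) = - \frac{3 e^{\frac{407}{6}}}{2}.
Integral = F(-2) - F(-3) = - \frac{3 e^{\frac{61}{3}}}{2} + \frac{3 e^{\frac{407}{6}}}{2}.

Antiderivative: F(y) = - \frac{3 e^{\frac{1}{3} - \frac{5 y^{3}}{2}}}{2}; value = - \frac{3 e^{\frac{61}{3}}}{2} + \frac{3 e^{\frac{407}{6}}}{2}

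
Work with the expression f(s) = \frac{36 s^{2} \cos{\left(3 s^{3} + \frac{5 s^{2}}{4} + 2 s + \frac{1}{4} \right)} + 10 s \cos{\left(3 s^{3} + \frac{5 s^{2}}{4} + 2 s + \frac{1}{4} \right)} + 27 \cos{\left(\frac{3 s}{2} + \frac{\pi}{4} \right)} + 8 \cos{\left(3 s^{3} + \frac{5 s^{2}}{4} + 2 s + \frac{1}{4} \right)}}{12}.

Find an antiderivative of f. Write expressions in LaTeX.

An antiderivative is F(s) = \frac{3 \sin{\left(\frac{3 s}{2} + \frac{\pi}{4} \right)}}{2} + \frac{\sin{\left(3 s^{3} + \frac{5 s^{2}}{4} + 2 s + \frac{1}{4} \right)}}{3}.

Since d/ds undoes antidifferentiation here, F'(s) = f(s) is required of F(s).
Check: d/ds[\frac{3 \sin{\left(\frac{3 s}{2} + \frac{\pi}{4} \right)}}{2} + \frac{\sin{\left(3 s^{3} + \frac{5 s^{2}}{4} + 2 s + \frac{1}{4} \right)}}{3}] = 3 s^{2} \cos{\left(3 s^{3} + \frac{5 s^{2}}{4} + 2 s + \frac{1}{4} \right)} + \frac{5 s \cos{\left(3 s^{3} + \frac{5 s^{2}}{4} + 2 s + \frac{1}{4} \right)}}{6} + \frac{9 \cos{\left(\frac{3 s}{2} + \frac{\pi}{4} \right)}}{4} + \frac{2 \cos{\left(3 s^{3} + \frac{5 s^{2}}{4} + 2 s + \frac{1}{4} \right)}}{3}, which equals f(s).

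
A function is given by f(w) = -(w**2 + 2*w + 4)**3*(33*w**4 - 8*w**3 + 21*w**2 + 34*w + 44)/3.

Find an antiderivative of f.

Recognize the product-rule pattern: f = u'v + uv' with u = -(-w**2 - 2*w - 4)**4, v = w**3 - 5*w**2/3 + 5*w/3 + 1, so integration by parts undoes it.
Check: d/dw[-(-w**2 - 2*w - 4)**4*(w**3 - 5*w**2/3 + 5*w/3 + 1)] = -11*w**10 - 190*w**9/3 - 255*w**8 - 1816*w**7/3 - 3472*w**6/3 - 1552*w**5 - 6320*w**4/3 - 7232*w**3/3 - 2944*w**2 - 6400*w/3 - 2816/3, which equals f(w).

An antiderivative is F(w) = -(-w**2 - 2*w - 4)**4*(w**3 - 5*w**2/3 + 5*w/3 + 1).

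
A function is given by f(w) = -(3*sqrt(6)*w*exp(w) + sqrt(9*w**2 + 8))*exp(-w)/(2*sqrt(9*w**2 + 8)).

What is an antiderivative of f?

Any candidate F(w) must reproduce f(w) exactly when differentiated.
Check: d/dw[(-sqrt(6)*sqrt(9*w**2 + 8)*exp(w) + 3)*exp(-w)/6] = (-3*sqrt(6)*w*exp(w) - sqrt(9*w**2 + 8))*exp(-w)/(2*sqrt(9*w**2 + 8)), which equals f(w).

An antiderivative is F(w) = (-sqrt(6)*sqrt(9*w**2 + 8)*exp(w) + 3)*exp(-w)/6.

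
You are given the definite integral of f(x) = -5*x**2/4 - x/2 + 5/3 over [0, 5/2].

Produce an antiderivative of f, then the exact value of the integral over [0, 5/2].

The integrand splits into summands that can be handled one at a time.
F(x) = x*(-5*x**2 - 3*x + 20)/12 is an antiderivative of f.
Check: d/dx[x*(-5*x**2 - 3*x + 20)/12] = -5*x**2/4 - x/2 + 5/3 = f(x).
F(5/2) = -125/32; F(0) = 0.
Integral = F(5/2) - F(0) = -125/32.

Antiderivative: F(x) = x*(-5*x**2 - 3*x + 20)/12; value = -125/32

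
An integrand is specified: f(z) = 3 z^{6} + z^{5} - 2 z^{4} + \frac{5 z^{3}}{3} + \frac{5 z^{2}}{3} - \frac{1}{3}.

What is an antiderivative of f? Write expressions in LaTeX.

An antiderivative is F(z) = \frac{z \left(540 z^{6} + 210 z^{5} - 504 z^{4} + 525 z^{3} + 700 z^{2} - 420\right)}{1260}.

The integrand splits into summands that can be handled one at a time.
Check: d/dz[\frac{z \left(540 z^{6} + 210 z^{5} - 504 z^{4} + 525 z^{3} + 700 z^{2} - 420\right)}{1260}] = 3 z^{6} + z^{5} - 2 z^{4} + \frac{5 z^{3}}{3} + \frac{5 z^{2}}{3} - \frac{1}{3} = f(z).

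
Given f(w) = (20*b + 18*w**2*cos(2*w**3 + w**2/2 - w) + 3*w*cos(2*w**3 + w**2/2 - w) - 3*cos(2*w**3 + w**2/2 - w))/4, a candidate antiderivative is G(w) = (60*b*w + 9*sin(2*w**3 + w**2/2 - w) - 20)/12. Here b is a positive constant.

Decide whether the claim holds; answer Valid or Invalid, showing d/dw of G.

Valid: G'(w) = f(w).

d/dw[G] = 5*b + 9*w**2*cos(2*w**3 + w**2/2 - w)/2 + 3*w*cos(2*w**3 + w**2/2 - w)/4 - 3*cos(2*w**3 + w**2/2 - w)/4
This equals f(w) exactly, so the claim holds.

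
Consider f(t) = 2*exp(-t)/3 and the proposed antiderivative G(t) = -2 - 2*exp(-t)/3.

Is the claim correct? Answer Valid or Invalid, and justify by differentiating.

Valid - the claim checks out under differentiation.

d/dt[G] = 2*exp(-t)/3
This equals f(t) exactly, so the claim holds.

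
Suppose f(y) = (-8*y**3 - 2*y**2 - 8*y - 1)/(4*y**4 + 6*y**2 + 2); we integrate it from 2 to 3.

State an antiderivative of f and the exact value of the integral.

An antiderivative F(y) passes only if d/dy[F] lands on f(y) exactly.
F(y) = -log(2*y**2 + 1) - atan(y)/2 is an antiderivative of f.
Check: d/dy[-log(2*y**2 + 1) - atan(y)/2] = (-8*y**3 - 2*y**2 - 8*y - 1)/(4*y**4 + 6*y**2 + 2) = f(y).
F(3) = -log(19) - atan(3)/2; F(2) = -log(9) - atan(2)/2.
Integral = F(3) - F(2) = -log(19) - atan(3)/2 + atan(2)/2 + log(9).

Antiderivative: F(y) = -log(2*y**2 + 1) - atan(y)/2; value = -log(19) - atan(3)/2 + atan(2)/2 + log(9)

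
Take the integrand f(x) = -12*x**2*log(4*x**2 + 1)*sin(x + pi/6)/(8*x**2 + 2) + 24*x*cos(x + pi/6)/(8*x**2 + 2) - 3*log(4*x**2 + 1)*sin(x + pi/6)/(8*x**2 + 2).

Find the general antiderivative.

f has the shape u'v + uv' for u = 3*cos(x + pi/6)/2 and v = log(4*x**2 + 1) — it is the derivative of the product u*v.
Check: d/dx[3*log(4*x**2 + 1)*cos(x + pi/6)/2] = (-12*x**2*log(4*x**2 + 1)*sin(x + pi/6) + 24*x*cos(x + pi/6) - 3*log(4*x**2 + 1)*sin(x + pi/6))/(8*x**2 + 2), which equals f(x).

F(x) = 3*log(4*x**2 + 1)*cos(x + pi/6)/2 + C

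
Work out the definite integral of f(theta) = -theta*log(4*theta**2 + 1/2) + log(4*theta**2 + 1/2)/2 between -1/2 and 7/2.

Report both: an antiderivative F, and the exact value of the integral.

Integrate term by term and add the pieces.
F(theta) = (8*theta**2 + 8*theta*(1 - theta)*log(4*theta**2 + 1/2) - 16*theta - log(theta**2 + 1/8) + 4*sqrt(2)*atan(2*sqrt(2)*theta))/16 is an antiderivative of f.
Check: d/dtheta[(8*theta**2 + 8*theta*(1 - theta)*log(4*theta**2 + 1/2) - 16*theta - log(theta**2 + 1/8) + 4*sqrt(2)*atan(2*sqrt(2)*theta))/16] = -theta*log(4*theta**2 + 1/2) + log(4*theta**2 + 1/2)/2 = f(theta).
F(7/2) = -35*log(99/2)/8 - log(99/8)/16 + sqrt(2)*atan(7*sqrt(2))/4 + 21/8; F(-1/2) = -sqrt(2)*atan(sqrt(2))/4 - 3*log(3/2)/8 - log(3/8)/16 + 5/8.
Integral = F(7/2) - F(-1/2) = -35*log(99/2)/8 - log(99/8)/16 + log(3/8)/16 + 3*log(3/2)/8 + sqrt(2)*atan(sqrt(2))/4 + sqrt(2)*atan(7*sqrt(2))/4 + 2.

Antiderivative: F(theta) = (8*theta**2 + 8*theta*(1 - theta)*log(4*theta**2 + 1/2) - 16*theta - log(theta**2 + 1/8) + 4*sqrt(2)*atan(2*sqrt(2)*theta))/16; value = -35*log(99/2)/8 - log(99/8)/16 + log(3/8)/16 + 3*log(3/2)/8 + sqrt(2)*atan(sqrt(2))/4 + sqrt(2)*atan(7*sqrt(2))/4 + 2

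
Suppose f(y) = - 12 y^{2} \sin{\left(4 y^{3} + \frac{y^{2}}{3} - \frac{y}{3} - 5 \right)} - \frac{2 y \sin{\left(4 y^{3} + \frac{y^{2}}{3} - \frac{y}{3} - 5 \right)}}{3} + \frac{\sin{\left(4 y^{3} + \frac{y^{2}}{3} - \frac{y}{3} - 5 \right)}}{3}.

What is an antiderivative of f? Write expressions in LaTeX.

An antiderivative is F(y) = \cos{\left(4 y^{3} + \frac{y^{2}}{3} - \frac{y}{3} - 5 \right)}.

The substitution u = 4 y^{3} + \frac{y^{2}}{3} - \frac{y}{3} - 5 works: f is exactly (dF/du)*(du/dy) for that inner function.
Check: d/dy[\cos{\left(4 y^{3} + \frac{y^{2}}{3} - \frac{y}{3} - 5 \right)}] = - 12 y^{2} \sin{\left(4 y^{3} + \frac{y^{2}}{3} - \frac{y}{3} - 5 \right)} - \frac{2 y \sin{\left(4 y^{3} + \frac{y^{2}}{3} - \frac{y}{3} - 5 \right)}}{3} + \frac{\sin{\left(4 y^{3} + \frac{y^{2}}{3} - \frac{y}{3} - 5 \right)}}{3} = f(y).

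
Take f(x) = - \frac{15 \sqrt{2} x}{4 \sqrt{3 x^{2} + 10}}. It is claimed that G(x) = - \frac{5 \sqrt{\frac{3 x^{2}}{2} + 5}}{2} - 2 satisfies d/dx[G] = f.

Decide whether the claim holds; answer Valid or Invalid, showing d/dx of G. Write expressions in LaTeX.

Valid - the claim checks out under differentiation.

d/dx[G] = - \frac{15 \sqrt{2} x}{4 \sqrt{3 x^{2} + 10}}
This equals f(x) exactly, so the claim holds.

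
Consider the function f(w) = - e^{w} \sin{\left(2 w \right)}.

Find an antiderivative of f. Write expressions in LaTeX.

Any candidate F(w) must reproduce f(w) exactly when differentiated.
Check: d/dw[\frac{\left(- \sin{\left(2 w \right)} + 2 \cos{\left(2 w \right)}\right) e^{w}}{5}] = - e^{w} \sin{\left(2 w \right)} = f(w).

An antiderivative is F(w) = \frac{\left(- \sin{\left(2 w \right)} + 2 \cos{\left(2 w \right)}\right) e^{w}}{5}.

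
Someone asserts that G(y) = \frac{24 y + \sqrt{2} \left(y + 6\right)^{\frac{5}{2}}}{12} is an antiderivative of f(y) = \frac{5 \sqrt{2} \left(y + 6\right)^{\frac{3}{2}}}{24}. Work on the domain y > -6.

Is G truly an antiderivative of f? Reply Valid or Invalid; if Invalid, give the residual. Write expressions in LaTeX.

d/dy[G] = \frac{5 \sqrt{2} y \sqrt{y + 6}}{24} + \frac{5 \sqrt{2} \sqrt{y + 6}}{4} + 2
d/dy[G] - f(y) = 2 != 0.

Invalid: d/dy[G] - f = 2, which is not 0.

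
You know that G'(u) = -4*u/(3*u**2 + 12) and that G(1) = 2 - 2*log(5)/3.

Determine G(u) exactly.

G'(u) matches the chain-rule pattern g'(h)*h' with inner function h(u) = u**2 + 4; substituting w = h(u) collapses the integral.
A general antiderivative is -2*log(u**2 + 4)/3 + C.
The condition gives C = 2 - 2*log(5)/3 - (-2*log(5)/3) = 2.
So G(u) = 2 - 2*log(u**2 + 4)/3.
Check: d/du[2 - 2*log(u**2 + 4)/3] = -4*u/(3*u**2 + 12) = G'(u).

G(u) = 2 - 2*log(u**2 + 4)/3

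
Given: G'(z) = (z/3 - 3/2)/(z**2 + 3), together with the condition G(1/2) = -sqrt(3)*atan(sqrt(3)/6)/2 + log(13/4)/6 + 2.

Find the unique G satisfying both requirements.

The proposed G(z) is checked by its d/dz: the result must match the given G'(z).
A general antiderivative is log(z**2 + 3)/6 - sqrt(3)*atan(sqrt(3)*z/3)/2 + C.
The condition gives C = -sqrt(3)*atan(sqrt(3)/6)/2 + log(13/4)/6 + 2 - (-sqrt(3)*atan(sqrt(3)/6)/2 + log(13/4)/6) = 2.
So G(z) = log(z**2 + 3)/6 - sqrt(3)*atan(sqrt(3)*z/3)/2 + 2.
Check: d/dz[log(z**2 + 3)/6 - sqrt(3)*atan(sqrt(3)*z/3)/2 + 2] = (2*z - 9)/(6*z**2 + 18), which equals G'(z).

G(z) = log(z**2 + 3)/6 - sqrt(3)*atan(sqrt(3)*z/3)/2 + 2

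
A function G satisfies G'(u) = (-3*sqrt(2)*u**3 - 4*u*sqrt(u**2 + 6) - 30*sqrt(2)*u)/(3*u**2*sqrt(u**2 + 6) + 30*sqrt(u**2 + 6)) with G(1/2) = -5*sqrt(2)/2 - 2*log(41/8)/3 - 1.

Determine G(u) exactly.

The proposed G(u) is checked by its d/du: the result must match the given G'(u).
A general antiderivative is -2*sqrt(u**2/2 + 3) - 2*log(u**2/2 + 5)/3 + C.
The condition gives C = -5*sqrt(2)/2 - 2*log(41/8)/3 - 1 - (-5*sqrt(2)/2 - 2*log(41/8)/3) = -1.
So G(u) = (-3*sqrt(2)*sqrt(u**2 + 6) - 2*log(u**2/2 + 5) - 3)/3.
Check: d/du[(-3*sqrt(2)*sqrt(u**2 + 6) - 2*log(u**2/2 + 5) - 3)/3] = (-3*sqrt(2)*u**3 - 4*u*sqrt(u**2 + 6) - 30*sqrt(2)*u)/(3*u**2*sqrt(u**2 + 6) + 30*sqrt(u**2 + 6)) = G'(u).

G(u) = (-3*sqrt(2)*sqrt(u**2 + 6) - 2*log(u**2/2 + 5) - 3)/3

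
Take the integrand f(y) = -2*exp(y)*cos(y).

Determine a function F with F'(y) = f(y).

An antiderivative is F(y) = -exp(y)*sin(y) - exp(y)*cos(y).

Recover f(y) by differentiating a candidate F(y); any mismatch rules it out.
Check: d/dy[-exp(y)*sin(y) - exp(y)*cos(y)] = -2*exp(y)*cos(y) = f(y).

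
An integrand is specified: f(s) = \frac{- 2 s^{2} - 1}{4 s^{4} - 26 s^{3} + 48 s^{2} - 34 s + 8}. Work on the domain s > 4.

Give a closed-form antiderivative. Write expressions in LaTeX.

An antiderivative is F(s) = - \frac{11 \log{\left(s - 4 \right)}}{42} - \frac{\log{\left(s - 1 \right)}}{6} + \frac{3 \log{\left(s - \frac{1}{2} \right)}}{7} - \frac{1}{2 s - 2}.

The denominator factors as 2 \left(s - 4\right) \left(s - 1\right)^{2} \left(2 s - 1\right); partial fractions split f into directly integrable pieces: \frac{6}{7 \left(2 s - 1\right)} - \frac{1}{6 \left(s - 1\right)} + \frac{1}{2 \left(s - 1\right)^{2}} - \frac{11}{42 \left(s - 4\right)}.
Check: d/ds[- \frac{11 \log{\left(s - 4 \right)}}{42} - \frac{\log{\left(s - 1 \right)}}{6} + \frac{3 \log{\left(s - \frac{1}{2} \right)}}{7} - \frac{1}{2 s - 2}] = \frac{- 2 s^{2} - 1}{4 s^{4} - 26 s^{3} + 48 s^{2} - 34 s + 8} = f(s).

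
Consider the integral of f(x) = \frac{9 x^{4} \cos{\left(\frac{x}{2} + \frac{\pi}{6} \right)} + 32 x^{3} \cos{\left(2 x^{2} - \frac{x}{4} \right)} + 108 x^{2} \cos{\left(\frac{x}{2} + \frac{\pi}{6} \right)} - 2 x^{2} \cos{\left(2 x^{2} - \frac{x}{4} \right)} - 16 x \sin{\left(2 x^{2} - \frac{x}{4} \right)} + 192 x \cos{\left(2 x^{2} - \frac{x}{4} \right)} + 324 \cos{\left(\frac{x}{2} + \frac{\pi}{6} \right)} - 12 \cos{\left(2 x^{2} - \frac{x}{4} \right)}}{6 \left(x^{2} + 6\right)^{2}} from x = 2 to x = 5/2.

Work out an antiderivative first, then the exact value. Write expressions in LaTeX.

Antiderivative: F(x) = 3 \sin{\left(\frac{x}{2} + \frac{\pi}{6} \right)} + \frac{4 \sin{\left(2 x^{2} - \frac{x}{4} \right)}}{3 \left(x^{2} + 6\right)}; value = - 3 \sin{\left(\frac{\pi}{6} + 1 \right)} - \frac{2 \sin{\left(\frac{15}{2} \right)}}{15} + \frac{16 \sin{\left(\frac{95}{8} \right)}}{147} + 3 \sin{\left(\frac{\pi}{6} + \frac{5}{4} \right)}

A candidate is checked by its d/dx: the result must match f(x).
F(x) = 3 \sin{\left(\frac{x}{2} + \frac{\pi}{6} \right)} + \frac{4 \sin{\left(2 x^{2} - \frac{x}{4} \right)}}{3 \left(x^{2} + 6\right)} is an antiderivative of f.
Check: d/dx[3 \sin{\left(\frac{x}{2} + \frac{\pi}{6} \right)} + \frac{4 \sin{\left(2 x^{2} - \frac{x}{4} \right)}}{3 \left(x^{2} + 6\right)}] = \frac{9 x^{4} \cos{\left(\frac{x}{2} + \frac{\pi}{6} \right)} + 32 x^{3} \cos{\left(2 x^{2} - \frac{x}{4} \right)} + 108 x^{2} \cos{\left(\frac{x}{2} + \frac{\pi}{6} \right)} - 2 x^{2} \cos{\left(2 x^{2} - \frac{x}{4} \right)} - 16 x \sin{\left(2 x^{2} - \frac{x}{4} \right)} + 192 x \cos{\left(2 x^{2} - \frac{x}{4} \right)} + 324 \cos{\left(\frac{x}{2} + \frac{\pi}{6} \right)} - 12 \cos{\left(2 x^{2} - \frac{x}{4} \right)}}{6 x^{4} + 72 x^{2} + 216}, which equals f(x).
F(5/2) = \frac{16 \sin{\left(\frac{95}{8} \right)}}{147} + 3 \sin{\left(\frac{\pi}{6} + \frac{5}{4} \right)}; F(2) = \frac{2 \sin{\left(\frac{15}{2} \right)}}{15} + 3 \sin{\left(\frac{\pi}{6} + 1 \right)}.
Integral = F(5/2) - F(2) = - 3 \sin{\left(\frac{\pi}{6} + 1 \right)} - \frac{2 \sin{\left(\frac{15}{2} \right)}}{15} + \frac{16 \sin{\left(\frac{95}{8} \right)}}{147} + 3 \sin{\left(\frac{\pi}{6} + \frac{5}{4} \right)}.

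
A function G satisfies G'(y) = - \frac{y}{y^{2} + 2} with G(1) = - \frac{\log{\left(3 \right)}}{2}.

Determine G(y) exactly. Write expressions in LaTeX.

G(y) = - \frac{\log{\left(y^{2} + 2 \right)}}{2}

G'(y) matches the chain-rule pattern g'(h)*h' with inner function h(y) = y^{2} + 2; substituting u = h(y) collapses the integral.
A general antiderivative is - \frac{\log{\left(y^{2} + 2 \right)}}{2} + C.
The condition gives C = - \frac{\log{\left(3 \right)}}{2} - (- \frac{\log{\left(3 \right)}}{2}) = 0.
So G(y) = - \frac{\log{\left(y^{2} + 2 \right)}}{2}.
Check: d/dy[- \frac{\log{\left(y^{2} + 2 \right)}}{2}] = - \frac{y}{y^{2} + 2} = G'(y).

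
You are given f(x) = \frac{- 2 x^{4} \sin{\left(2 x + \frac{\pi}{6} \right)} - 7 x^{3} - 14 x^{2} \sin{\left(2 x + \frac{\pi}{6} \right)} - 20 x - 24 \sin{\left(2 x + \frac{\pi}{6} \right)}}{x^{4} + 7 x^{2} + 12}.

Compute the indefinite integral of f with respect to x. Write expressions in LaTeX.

F(x) = - 4 \log{\left(\frac{x^{2}}{2} + 2 \right)} + \frac{\log{\left(x^{2} + 3 \right)}}{2} + \cos{\left(2 x + \frac{\pi}{6} \right)} + C

An antiderivative F(x) passes only if d/dx[F] lands on f(x) exactly.
Check: d/dx[- 4 \log{\left(\frac{x^{2}}{2} + 2 \right)} + \frac{\log{\left(x^{2} + 3 \right)}}{2} + \cos{\left(2 x + \frac{\pi}{6} \right)}] = \frac{- 2 x^{4} \sin{\left(2 x + \frac{\pi}{6} \right)} - 7 x^{3} - 14 x^{2} \sin{\left(2 x + \frac{\pi}{6} \right)} - 20 x - 24 \sin{\left(2 x + \frac{\pi}{6} \right)}}{x^{4} + 7 x^{2} + 12} = f(x).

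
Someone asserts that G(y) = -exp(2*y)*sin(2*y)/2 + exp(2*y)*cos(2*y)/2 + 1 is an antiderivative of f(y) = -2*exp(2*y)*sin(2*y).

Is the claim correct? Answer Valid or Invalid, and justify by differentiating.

Valid - the claim checks out under differentiation.

d/dy[G] = -2*exp(2*y)*sin(2*y)
This equals f(y) exactly, so the claim holds.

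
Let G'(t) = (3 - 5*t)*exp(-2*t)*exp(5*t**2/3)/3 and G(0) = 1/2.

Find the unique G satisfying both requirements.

The substitution u = 5*t**2/3 - 2*t works: G'(t) is exactly (dG/du)*(du/dt) for that inner function.
A general antiderivative is -exp(5*t**2/3 - 2*t)/2 + C.
The condition gives C = 1/2 - (-1/2) = 1.
So G(t) = -(-2 + exp(-2*t)*exp(5*t**2/3))/2.
Check: d/dt[-(-2 + exp(-2*t)*exp(5*t**2/3))/2] = (-5*t*exp(5*t**2/3) + 3*exp(5*t**2/3))*exp(-2*t)/3, which equals G'(t).

G(t) = -(-2 + exp(-2*t)*exp(5*t**2/3))/2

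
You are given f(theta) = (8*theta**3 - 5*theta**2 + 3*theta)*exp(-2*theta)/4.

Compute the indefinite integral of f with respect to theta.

f has the shape u'v + uv' for u = -theta**3 - 7*theta**2/8 - 5*theta/4 - 5/8 and v = exp(-2*theta) — it is the derivative of the product u*v.
Check: d/dtheta[-(8*theta**3 + 7*theta**2 + 10*theta + 5)*exp(-2*theta)/8] = (8*theta**3 - 5*theta**2 + 3*theta)*exp(-2*theta)/4 = f(theta).

F(theta) = -(8*theta**3 + 7*theta**2 + 10*theta + 5)*exp(-2*theta)/8 + C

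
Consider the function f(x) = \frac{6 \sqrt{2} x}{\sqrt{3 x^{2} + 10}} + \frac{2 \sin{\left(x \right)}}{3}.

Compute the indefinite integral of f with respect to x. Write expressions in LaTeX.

F(x) = \frac{\sqrt{2} \left(12 \sqrt{3 x^{2} + 10} - 2 \sqrt{2} \cos{\left(x \right)}\right)}{6} + C

The integrand splits into summands that can be handled one at a time.
Check: d/dx[\frac{\sqrt{2} \left(12 \sqrt{3 x^{2} + 10} - 2 \sqrt{2} \cos{\left(x \right)}\right)}{6}] = \frac{18 \sqrt{2} x + 2 \sqrt{3 x^{2} + 10} \sin{\left(x \right)}}{3 \sqrt{3 x^{2} + 10}}, which equals f(x).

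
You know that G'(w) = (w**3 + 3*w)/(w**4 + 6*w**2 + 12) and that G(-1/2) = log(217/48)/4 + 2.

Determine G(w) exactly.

G(w) = log(w**4/3 + 2*w**2 + 4)/4 + 2

G'(w) matches the chain-rule pattern g'(h)*h' with inner function h(w) = w**4/3 + 2*w**2 + 4; substituting u = h(w) collapses the integral.
A general antiderivative is log(w**4/3 + 2*w**2 + 4)/4 + C.
The condition gives C = log(217/48)/4 + 2 - (log(217/48)/4) = 2.
So G(w) = log(w**4/3 + 2*w**2 + 4)/4 + 2.
Check: d/dw[log(w**4/3 + 2*w**2 + 4)/4 + 2] = (w**3 + 3*w)/(w**4 + 6*w**2 + 12) = G'(w).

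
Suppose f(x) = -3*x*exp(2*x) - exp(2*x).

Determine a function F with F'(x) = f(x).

Recognize the product-rule pattern: f = u'v + uv' with u = 1/4 - 3*x/2, v = exp(2*x), so integration by parts undoes it.
Check: d/dx[-(6*x - 1)*exp(2*x)/4] = -3*x*exp(2*x) - exp(2*x) = f(x).

An antiderivative is F(x) = -(6*x - 1)*exp(2*x)/4.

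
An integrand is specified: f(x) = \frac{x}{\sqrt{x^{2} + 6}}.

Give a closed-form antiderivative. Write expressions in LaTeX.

An antiderivative is F(x) = \sqrt{x^{2} + 6}.

The substitution u = x^{2} + 6 works: f is exactly (dF/du)*(du/dx) for that inner function.
Check: d/dx[\sqrt{x^{2} + 6}] = \frac{x}{\sqrt{x^{2} + 6}} = f(x).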